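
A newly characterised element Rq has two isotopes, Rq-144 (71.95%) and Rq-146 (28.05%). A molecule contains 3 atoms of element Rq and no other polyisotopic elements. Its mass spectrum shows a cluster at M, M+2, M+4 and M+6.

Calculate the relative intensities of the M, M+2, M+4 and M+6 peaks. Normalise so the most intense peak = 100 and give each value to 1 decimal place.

85.5 : 100.0 : 39.0 : 5.1

Expanding (0.7195 + 0.2805)^3:
P(M) = 0.7195^3 = 0.372471
P(M+2) = 3 × 0.7195^2 × 0.2805^1 = 0.435628
P(M+4) = 3 × 0.7195^1 × 0.2805^2 = 0.169831
P(M+6) = 0.2805^3 = 0.022070
The M+2 peak is largest (0.435628); scaling to 100 gives 85.5 : 100.0 : 39.0 : 5.1.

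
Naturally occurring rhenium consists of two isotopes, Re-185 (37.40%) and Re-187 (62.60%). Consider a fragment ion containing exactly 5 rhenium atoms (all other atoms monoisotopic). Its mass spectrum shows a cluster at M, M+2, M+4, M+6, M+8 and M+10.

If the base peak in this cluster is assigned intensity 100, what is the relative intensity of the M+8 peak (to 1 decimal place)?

83.7

(0.3740 + 0.6260)^5 gives M 0.0073, M+2 0.0612, M+4 0.2050, M+6 0.3431, M+8 0.2872, M+10 0.0961; the largest is M+6.
P(M+6) = C(5,3) × 0.3740^2 × 0.6260^3 = 10 × 0.139876 × 0.24531438 = 0.343136 (base)
P(M+8) = C(5,4) × 0.3740^1 × 0.6260^4 = 5 × 0.3740 × 0.1535668 = 0.287170
Relative intensity = 0.287170 / 0.343136 × 100 = 83.7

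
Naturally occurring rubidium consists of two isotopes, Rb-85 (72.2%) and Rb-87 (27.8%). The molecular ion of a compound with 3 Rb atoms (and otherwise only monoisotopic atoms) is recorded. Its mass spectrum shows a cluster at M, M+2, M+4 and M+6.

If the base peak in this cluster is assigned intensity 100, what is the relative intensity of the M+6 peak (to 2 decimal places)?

4.94

(0.722 + 0.278)^3 gives M 0.3764, M+2 0.4348, M+4 0.1674, M+6 0.0215; the largest is M+2.
P(M+2) = C(3,1) × 0.722^2 × 0.278^1 = 3 × 0.521284 × 0.2780 = 0.434751 (base)
P(M+6) = C(3,3) × 0.722^0 × 0.278^3 = 1 × 1.0000 × 0.02148495 = 0.021485
Relative intensity = 0.021485 / 0.434751 × 100 = 4.94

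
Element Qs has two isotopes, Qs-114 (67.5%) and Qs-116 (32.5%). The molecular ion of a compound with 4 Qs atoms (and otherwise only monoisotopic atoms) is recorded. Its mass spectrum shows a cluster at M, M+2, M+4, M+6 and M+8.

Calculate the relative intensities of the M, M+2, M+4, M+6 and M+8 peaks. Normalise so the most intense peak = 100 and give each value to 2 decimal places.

Each Qs atom is independently Qs-114 (p = 0.675) or Qs-116 (q = 0.325); the cluster is the binomial expansion (p + q)^4.
P(M) = 0.675^4 = 0.207594
P(M+2) = 4 × 0.675^3 × 0.325^1 = 0.399811
P(M+4) = 6 × 0.675^2 × 0.325^2 = 0.288752
P(M+6) = 4 × 0.675^1 × 0.325^3 = 0.092686
P(M+8) = 0.325^4 = 0.011157
The M+2 peak is largest (0.399811); scaling to 100 gives 51.92 : 100.00 : 72.22 : 23.18 : 2.79.

51.92 : 100.00 : 72.22 : 23.18 : 2.79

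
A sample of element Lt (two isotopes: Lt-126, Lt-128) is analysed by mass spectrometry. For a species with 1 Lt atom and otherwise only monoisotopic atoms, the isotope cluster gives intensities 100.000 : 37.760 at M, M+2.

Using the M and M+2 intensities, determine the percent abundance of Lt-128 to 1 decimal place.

27.4%

Write p for the Lt-126 fraction. I(M+2)/I(M) = [C(1,1)·p^0·(1−p)] / p^1 = 1·(1−p)/p = 37.760/100.000 = 0.3776
(1−p)/p = 0.3776/1 = 0.3776  ⇒  p = 1/(1 + 0.3776) = 0.7259
Lt-126: 72.6%, Lt-128: 27.4%.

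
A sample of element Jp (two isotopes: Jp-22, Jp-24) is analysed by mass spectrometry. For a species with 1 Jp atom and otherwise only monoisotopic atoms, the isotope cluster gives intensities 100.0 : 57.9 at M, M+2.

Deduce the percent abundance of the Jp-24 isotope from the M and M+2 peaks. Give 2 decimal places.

If p is the fraction of Jp that is Jp-22, then I(M+2)/I(M) = [C(1,1)·p^0·(1−p)] / p^1 = 1·(1−p)/p = 57.9/100.0 = 0.5790
(1−p)/p = 0.5790/1 = 0.5790  ⇒  p = 1/(1 + 0.5790) = 0.6333
Jp-22: 63.33%, Jp-24: 36.67%.

36.67%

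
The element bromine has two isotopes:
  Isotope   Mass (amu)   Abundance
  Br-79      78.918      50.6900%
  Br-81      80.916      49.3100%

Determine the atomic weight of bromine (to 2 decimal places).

Average mass = Σ (abundance × isotope mass) = 0.506900 × 78.918 + 0.493100 × 80.916
= 40.0035 + 39.8997 = 79.9032 amu

79.90 amu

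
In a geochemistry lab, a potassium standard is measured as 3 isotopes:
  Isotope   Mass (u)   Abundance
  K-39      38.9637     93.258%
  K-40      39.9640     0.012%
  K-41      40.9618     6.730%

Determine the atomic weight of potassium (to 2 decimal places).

Ar = Σ fᵢ·mᵢ = 0.93258 × 38.9637 + 0.00012 × 39.9640 + 0.06730 × 40.9618
= 36.33677 + 0.00480 + 2.75673 = 39.09830 u

39.10 u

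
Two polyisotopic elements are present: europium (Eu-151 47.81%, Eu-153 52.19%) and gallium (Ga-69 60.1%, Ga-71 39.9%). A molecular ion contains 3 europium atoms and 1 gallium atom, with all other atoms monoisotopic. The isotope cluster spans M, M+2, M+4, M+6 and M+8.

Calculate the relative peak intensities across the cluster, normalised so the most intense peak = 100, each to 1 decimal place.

17.4 : 68.5 : 100.0 : 63.9 : 15.0

Europium pattern (n=3): 0.10928391 : 0.3578871 : 0.39067407 : 0.14215492
Gallium pattern (n=1): 0.6010 : 0.3990
Convolve the two distributions (both contribute in 2-u steps):
  M: 0.10928391×0.6010 = 0.065680
  M+2: 0.10928391×0.3990 + 0.3578871×0.6010 = 0.258694
  M+4: 0.3578871×0.3990 + 0.39067407×0.6010 = 0.377592
  M+6: 0.39067407×0.3990 + 0.14215492×0.6010 = 0.241314
  M+8: 0.14215492×0.3990 = 0.056720
Scale to base peak (0.377592) = 100: 17.4 : 68.5 : 100.0 : 63.9 : 15.0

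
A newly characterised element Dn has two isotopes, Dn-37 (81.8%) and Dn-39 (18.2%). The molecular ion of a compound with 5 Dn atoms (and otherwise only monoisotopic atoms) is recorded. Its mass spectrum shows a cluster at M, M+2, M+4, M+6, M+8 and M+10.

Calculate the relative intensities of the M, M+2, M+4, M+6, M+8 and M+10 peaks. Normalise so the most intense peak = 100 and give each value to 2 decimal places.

89.89 : 100.00 : 44.50 : 9.90 : 1.10 : 0.05

Each Dn atom is independently Dn-37 (p = 0.818) or Dn-39 (q = 0.182); the cluster is the binomial expansion (p + q)^5.
P(M) = 0.818^5 = 0.366241
P(M+2) = 5 × 0.818^4 × 0.182^1 = 0.407432
P(M+4) = 10 × 0.818^3 × 0.182^2 = 0.181302
P(M+6) = 10 × 0.818^2 × 0.182^3 = 0.040339
P(M+8) = 5 × 0.818^1 × 0.182^4 = 0.004488
P(M+10) = 0.182^5 = 0.000200
The M+2 peak is largest (0.407432); scaling to 100 gives 89.89 : 100.00 : 44.50 : 9.90 : 1.10 : 0.05.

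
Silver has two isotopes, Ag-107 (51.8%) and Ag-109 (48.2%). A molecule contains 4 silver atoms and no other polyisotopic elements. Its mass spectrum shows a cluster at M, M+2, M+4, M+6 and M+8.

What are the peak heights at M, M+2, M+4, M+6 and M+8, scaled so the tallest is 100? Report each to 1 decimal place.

Each Ag atom is independently Ag-107 (p = 0.518) or Ag-109 (q = 0.482); the cluster is the binomial expansion (p + q)^4.
P(M) = 0.518^4 = 0.071998
P(M+2) = 4 × 0.518^3 × 0.482^1 = 0.267976
P(M+4) = 6 × 0.518^2 × 0.482^2 = 0.374029
P(M+6) = 4 × 0.518^1 × 0.482^3 = 0.232023
P(M+8) = 0.482^4 = 0.053974
The M+4 peak is largest (0.374029); scaling to 100 gives 19.2 : 71.6 : 100.0 : 62.0 : 14.4.

19.2 : 71.6 : 100.0 : 62.0 : 14.4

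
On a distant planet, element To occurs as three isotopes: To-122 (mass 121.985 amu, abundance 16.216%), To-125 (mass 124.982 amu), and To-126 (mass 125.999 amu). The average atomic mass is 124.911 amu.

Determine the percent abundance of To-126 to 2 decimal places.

The remaining 83.784% is split between To-125 (fraction x) and To-126 (fraction 0.83784 − x).
Substituting: 124.982x + 125.999(0.83784 − x) = 105.1299124
(124.982 − 125.999)x = -0.43708976  ⇒  x = 0.42978, y = 0.40806
To-125: 42.98%, To-126: 40.81%.

40.81%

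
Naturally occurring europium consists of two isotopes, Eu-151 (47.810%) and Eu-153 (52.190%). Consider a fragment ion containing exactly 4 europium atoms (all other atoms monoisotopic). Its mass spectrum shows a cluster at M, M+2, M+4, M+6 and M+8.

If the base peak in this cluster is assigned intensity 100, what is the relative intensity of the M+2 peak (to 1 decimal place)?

Term probabilities: M 0.0522, M+2 0.2281, M+4 0.3736, M+6 0.2719, M+8 0.0742. Base peak = M+4.
P(M+4) = C(4,2) × 0.47810^2 × 0.52190^2 = 6 × 0.22857961 × 0.27237961 = 0.373563 (base)
P(M+2) = C(4,1) × 0.47810^3 × 0.52190^1 = 4 × 0.10928391 × 0.5219 = 0.228141
Relative intensity = 0.228141 / 0.373563 × 100 = 61.1

61.1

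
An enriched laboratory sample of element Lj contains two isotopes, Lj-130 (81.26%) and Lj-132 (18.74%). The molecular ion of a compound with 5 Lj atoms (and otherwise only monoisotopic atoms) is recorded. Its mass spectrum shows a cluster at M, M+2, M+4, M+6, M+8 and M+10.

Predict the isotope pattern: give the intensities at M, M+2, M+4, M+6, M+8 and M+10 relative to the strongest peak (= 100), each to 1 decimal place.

86.7 : 100.0 : 46.1 : 10.6 : 1.2 : 0.1

The 5 Lj atoms are independent, so intensities follow the terms of (0.8126 + 0.1874)^5.
P(M) = 0.8126^5 = 0.354311
P(M+2) = 5 × 0.8126^4 × 0.1874^1 = 0.408552
P(M+4) = 10 × 0.8126^3 × 0.1874^2 = 0.188438
P(M+6) = 10 × 0.8126^2 × 0.1874^3 = 0.043457
P(M+8) = 5 × 0.8126^1 × 0.1874^4 = 0.005011
P(M+10) = 0.1874^5 = 0.000231
The M+2 peak is largest (0.408552); scaling to 100 gives 86.7 : 100.0 : 46.1 : 10.6 : 1.2 : 0.1.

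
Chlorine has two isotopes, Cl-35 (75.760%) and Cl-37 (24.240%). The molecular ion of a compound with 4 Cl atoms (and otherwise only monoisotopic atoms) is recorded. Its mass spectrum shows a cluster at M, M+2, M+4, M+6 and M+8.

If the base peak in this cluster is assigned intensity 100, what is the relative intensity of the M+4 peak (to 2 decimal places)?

(0.75760 + 0.24240)^4 gives M 0.3294, M+2 0.4216, M+4 0.2023, M+6 0.0432, M+8 0.0035; the largest is M+2.
P(M+2) = C(4,1) × 0.75760^3 × 0.24240^1 = 4 × 0.4348304 × 0.2424 = 0.421612 (base)
P(M+4) = C(4,2) × 0.75760^2 × 0.24240^2 = 6 × 0.57395776 × 0.05875776 = 0.202347
Relative intensity = 0.202347 / 0.421612 × 100 = 47.99

47.99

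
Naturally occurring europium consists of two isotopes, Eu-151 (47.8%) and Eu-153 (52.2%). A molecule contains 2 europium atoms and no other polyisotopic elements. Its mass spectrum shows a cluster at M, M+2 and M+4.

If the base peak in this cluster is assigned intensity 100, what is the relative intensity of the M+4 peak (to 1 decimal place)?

54.6

Term probabilities: M 0.2285, M+2 0.4990, M+4 0.2725. Base peak = M+2.
P(M+2) = C(2,1) × 0.478^1 × 0.522^1 = 2 × 0.4780 × 0.5220 = 0.499032 (base)
P(M+4) = C(2,2) × 0.478^0 × 0.522^2 = 1 × 1.0000 × 0.272484 = 0.272484
Relative intensity = 0.272484 / 0.499032 × 100 = 54.6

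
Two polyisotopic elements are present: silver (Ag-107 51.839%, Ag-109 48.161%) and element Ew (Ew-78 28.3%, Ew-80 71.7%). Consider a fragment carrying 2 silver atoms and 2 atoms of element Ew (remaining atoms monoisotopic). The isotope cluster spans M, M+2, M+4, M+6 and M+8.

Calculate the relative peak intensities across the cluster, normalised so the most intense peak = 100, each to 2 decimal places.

5.99 : 41.48 : 100.00 : 97.62 : 33.18

Silver pattern (n=2): 0.26872819 : 0.49932362 : 0.23194819
Element Ew pattern (n=2): 0.080089 : 0.405822 : 0.514089
Convolve the two distributions (both contribute in 2-u steps):
  M: 0.26872819×0.080089 = 0.021522
  M+2: 0.26872819×0.405822 + 0.49932362×0.080089 = 0.149046
  M+4: 0.26872819×0.514089 + 0.49932362×0.405822 + 0.23194819×0.080089 = 0.359363
  M+6: 0.49932362×0.514089 + 0.23194819×0.405822 = 0.350826
  M+8: 0.23194819×0.514089 = 0.119242
Scale to base peak (0.359363) = 100: 5.99 : 41.48 : 100.00 : 97.62 : 33.18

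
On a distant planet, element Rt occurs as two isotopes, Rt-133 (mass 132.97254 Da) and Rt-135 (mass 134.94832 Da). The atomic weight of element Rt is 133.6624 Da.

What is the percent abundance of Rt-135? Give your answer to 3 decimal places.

34.916%

Let x be the fractional abundance of Rt-133; then Rt-135 has abundance 1 − x.
132.97254·x + 134.94832·(1 − x) = 133.6624
(132.97254 − 134.94832)·x = 133.6624 − 134.94832
x = -1.28592 / -1.97578 = 0.65084 → 65.084% Rt-133, 34.916% Rt-135.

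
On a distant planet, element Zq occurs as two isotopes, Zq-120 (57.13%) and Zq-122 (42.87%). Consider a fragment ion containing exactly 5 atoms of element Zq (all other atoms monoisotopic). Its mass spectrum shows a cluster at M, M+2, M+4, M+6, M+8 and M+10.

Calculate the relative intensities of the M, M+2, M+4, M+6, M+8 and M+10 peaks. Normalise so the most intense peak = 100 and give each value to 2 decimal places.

Each Zq atom is independently Zq-120 (p = 0.5713) or Zq-122 (q = 0.4287); the cluster is the binomial expansion (p + q)^5.
P(M) = 0.5713^5 = 0.060858
P(M+2) = 5 × 0.5713^4 × 0.4287^1 = 0.228339
P(M+4) = 10 × 0.5713^3 × 0.4287^2 = 0.342689
P(M+6) = 10 × 0.5713^2 × 0.4287^3 = 0.257151
P(M+8) = 5 × 0.5713^1 × 0.4287^4 = 0.096482
P(M+10) = 0.4287^5 = 0.014480
The M+4 peak is largest (0.342689); scaling to 100 gives 17.76 : 66.63 : 100.00 : 75.04 : 28.15 : 4.23.

17.76 : 66.63 : 100.00 : 75.04 : 28.15 : 4.23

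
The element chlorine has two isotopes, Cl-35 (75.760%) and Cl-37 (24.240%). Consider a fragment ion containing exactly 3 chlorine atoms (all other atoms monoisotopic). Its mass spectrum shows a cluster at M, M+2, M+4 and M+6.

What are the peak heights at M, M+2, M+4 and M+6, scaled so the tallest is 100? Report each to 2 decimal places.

100.00 : 95.99 : 30.71 : 3.28

Each Cl atom is independently Cl-35 (p = 0.75760) or Cl-37 (q = 0.24240); the cluster is the binomial expansion (p + q)^3.
P(M) = 0.75760^3 = 0.434830
P(M+2) = 3 × 0.75760^2 × 0.24240^1 = 0.417382
P(M+4) = 3 × 0.75760^1 × 0.24240^2 = 0.133545
P(M+6) = 0.24240^3 = 0.014243
The M peak is largest (0.434830); scaling to 100 gives 100.00 : 95.99 : 30.71 : 3.28.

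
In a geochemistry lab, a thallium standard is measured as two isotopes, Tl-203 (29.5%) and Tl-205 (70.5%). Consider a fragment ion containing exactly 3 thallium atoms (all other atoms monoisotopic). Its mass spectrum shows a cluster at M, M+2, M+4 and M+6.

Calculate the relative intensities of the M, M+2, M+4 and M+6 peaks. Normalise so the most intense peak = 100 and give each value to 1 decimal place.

Expanding (0.295 + 0.705)^3:
P(M) = 0.295^3 = 0.025672
P(M+2) = 3 × 0.295^2 × 0.705^1 = 0.184058
P(M+4) = 3 × 0.295^1 × 0.705^2 = 0.439867
P(M+6) = 0.705^3 = 0.350403
The M+4 peak is largest (0.439867); scaling to 100 gives 5.8 : 41.8 : 100.0 : 79.7.

5.8 : 41.8 : 100.0 : 79.7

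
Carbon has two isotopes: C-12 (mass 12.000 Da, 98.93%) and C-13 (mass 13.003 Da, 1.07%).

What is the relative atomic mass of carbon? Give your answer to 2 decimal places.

Weight each isotope mass by its fractional abundance: 0.9893 × 12.000 + 0.0107 × 13.003
= 11.8716 + 0.1391 = 12.0107 Da

12.01 Da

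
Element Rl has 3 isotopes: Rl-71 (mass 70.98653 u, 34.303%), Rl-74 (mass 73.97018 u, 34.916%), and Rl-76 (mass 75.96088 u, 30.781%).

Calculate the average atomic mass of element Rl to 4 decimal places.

Average mass = Σ (abundance × isotope mass) = 0.34303 × 70.98653 + 0.34916 × 73.97018 + 0.30781 × 75.96088
= 24.350509 + 25.827428 + 23.381518 = 73.559455 u

73.5595 u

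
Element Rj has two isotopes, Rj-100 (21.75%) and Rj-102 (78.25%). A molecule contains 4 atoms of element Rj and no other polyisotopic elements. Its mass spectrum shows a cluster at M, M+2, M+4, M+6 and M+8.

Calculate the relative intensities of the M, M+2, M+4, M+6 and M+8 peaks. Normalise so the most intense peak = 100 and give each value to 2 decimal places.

Each Rj atom is independently Rj-100 (p = 0.2175) or Rj-102 (q = 0.7825); the cluster is the binomial expansion (p + q)^4.
P(M) = 0.2175^4 = 0.002238
P(M+2) = 4 × 0.2175^3 × 0.7825^1 = 0.032205
P(M+4) = 6 × 0.2175^2 × 0.7825^2 = 0.173795
P(M+6) = 4 × 0.2175^1 × 0.7825^3 = 0.416843
P(M+8) = 0.7825^4 = 0.374919
The M+6 peak is largest (0.416843); scaling to 100 gives 0.54 : 7.73 : 41.69 : 100.00 : 89.94.

0.54 : 7.73 : 41.69 : 100.00 : 89.94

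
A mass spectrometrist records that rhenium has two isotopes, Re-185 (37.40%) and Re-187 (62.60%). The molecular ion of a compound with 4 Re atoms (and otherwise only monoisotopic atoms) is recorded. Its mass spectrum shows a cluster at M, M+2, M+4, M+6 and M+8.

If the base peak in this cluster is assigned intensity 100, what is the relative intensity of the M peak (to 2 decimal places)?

5.33

Term probabilities: M 0.0196, M+2 0.1310, M+4 0.3289, M+6 0.3670, M+8 0.1536. Base peak = M+6.
P(M+6) = C(4,3) × 0.3740^1 × 0.6260^3 = 4 × 0.3740 × 0.24531438 = 0.366990 (base)
P(M) = C(4,0) × 0.3740^4 × 0.6260^0 = 1 × 0.0195653 × 1.0000 = 0.019565
Relative intensity = 0.019565 / 0.366990 × 100 = 5.33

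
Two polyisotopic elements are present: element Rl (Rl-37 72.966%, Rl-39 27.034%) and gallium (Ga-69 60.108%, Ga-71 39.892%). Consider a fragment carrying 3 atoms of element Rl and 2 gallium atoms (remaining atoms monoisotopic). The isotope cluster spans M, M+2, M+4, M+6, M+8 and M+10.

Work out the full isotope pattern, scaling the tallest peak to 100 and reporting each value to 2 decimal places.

Element Rl pattern (n=3): 0.3884737 : 0.43179006 : 0.15997879 : 0.01975745
Gallium pattern (n=2): 0.36129717 : 0.47956567 : 0.15913717
Convolve the two distributions (both contribute in 2-u steps):
  M: 0.3884737×0.36129717 = 0.140354
  M+2: 0.3884737×0.47956567 + 0.43179006×0.36129717 = 0.342303
  M+4: 0.3884737×0.15913717 + 0.43179006×0.47956567 + 0.15997879×0.36129717 = 0.326692
  M+6: 0.43179006×0.15913717 + 0.15997879×0.47956567 + 0.01975745×0.36129717 = 0.152572
  M+8: 0.15997879×0.15913717 + 0.01975745×0.47956567 = 0.034934
  M+10: 0.01975745×0.15913717 = 0.003144
Scale to base peak (0.342303) = 100: 41.00 : 100.00 : 95.44 : 44.57 : 10.21 : 0.92

41.00 : 100.00 : 95.44 : 44.57 : 10.21 : 0.92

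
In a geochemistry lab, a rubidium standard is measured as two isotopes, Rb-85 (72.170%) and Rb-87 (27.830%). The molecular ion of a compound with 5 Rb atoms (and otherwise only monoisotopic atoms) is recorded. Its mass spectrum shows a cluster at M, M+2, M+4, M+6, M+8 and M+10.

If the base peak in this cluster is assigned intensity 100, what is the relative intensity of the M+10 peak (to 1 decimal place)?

0.4

Term probabilities: M 0.1958, M+2 0.3775, M+4 0.2911, M+6 0.1123, M+8 0.0216, M+10 0.0017. Base peak = M+2.
P(M+2) = C(5,1) × 0.72170^4 × 0.27830^1 = 5 × 0.27128565 × 0.2783 = 0.377494 (base)
P(M+10) = C(5,5) × 0.72170^0 × 0.27830^5 = 1 × 1.0000 × 0.00166942 = 0.001669
Relative intensity = 0.001669 / 0.377494 × 100 = 0.4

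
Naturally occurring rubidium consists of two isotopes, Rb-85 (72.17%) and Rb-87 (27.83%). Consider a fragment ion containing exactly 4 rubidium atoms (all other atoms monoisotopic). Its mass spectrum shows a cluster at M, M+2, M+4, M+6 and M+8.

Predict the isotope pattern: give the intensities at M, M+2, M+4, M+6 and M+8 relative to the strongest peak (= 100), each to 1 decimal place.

The 4 Rb atoms are independent, so intensities follow the terms of (0.7217 + 0.2783)^4.
P(M) = 0.7217^4 = 0.271286
P(M+2) = 4 × 0.7217^3 × 0.2783^1 = 0.418450
P(M+4) = 6 × 0.7217^2 × 0.2783^2 = 0.242042
P(M+6) = 4 × 0.7217^1 × 0.2783^3 = 0.062224
P(M+8) = 0.2783^4 = 0.005999
The M+2 peak is largest (0.418450); scaling to 100 gives 64.8 : 100.0 : 57.8 : 14.9 : 1.4.

64.8 : 100.0 : 57.8 : 14.9 : 1.4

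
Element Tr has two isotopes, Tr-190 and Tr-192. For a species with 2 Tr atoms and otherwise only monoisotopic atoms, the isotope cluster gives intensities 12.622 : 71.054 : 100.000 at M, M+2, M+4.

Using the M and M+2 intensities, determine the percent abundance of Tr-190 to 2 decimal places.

If p is the fraction of Tr that is Tr-190, then I(M+2)/I(M) = [C(2,1)·p^1·(1−p)] / p^2 = 2·(1−p)/p = 71.054/12.622 = 5.6294
(1−p)/p = 5.6294/2 = 2.8147  ⇒  p = 1/(1 + 2.8147) = 0.2621
Tr-190: 26.21%, Tr-192: 73.79%.

26.21%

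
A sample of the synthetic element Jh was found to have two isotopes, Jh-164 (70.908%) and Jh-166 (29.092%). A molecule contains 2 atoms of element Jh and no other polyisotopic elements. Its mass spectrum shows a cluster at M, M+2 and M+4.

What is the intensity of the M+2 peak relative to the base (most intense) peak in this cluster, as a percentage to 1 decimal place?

(0.70908 + 0.29092)^2 gives M 0.5028, M+2 0.4126, M+4 0.0846; the largest is M.
P(M) = C(2,0) × 0.70908^2 × 0.29092^0 = 1 × 0.50279445 × 1.0000 = 0.502794 (base)
P(M+2) = C(2,1) × 0.70908^1 × 0.29092^1 = 2 × 0.70908 × 0.29092 = 0.412571
Relative intensity = 0.412571 / 0.502794 × 100 = 82.1

82.1%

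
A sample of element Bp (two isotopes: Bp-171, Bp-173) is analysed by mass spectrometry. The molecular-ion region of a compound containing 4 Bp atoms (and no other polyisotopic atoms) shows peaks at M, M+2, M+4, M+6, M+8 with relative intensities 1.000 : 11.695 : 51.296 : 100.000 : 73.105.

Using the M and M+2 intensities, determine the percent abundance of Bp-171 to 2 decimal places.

Let p = fractional abundance of Bp-171. I(M+2)/I(M) = [C(4,1)·p^3·(1−p)] / p^4 = 4·(1−p)/p = 11.695/1.000 = 11.6950
(1−p)/p = 11.6950/4 = 2.9238  ⇒  p = 1/(1 + 2.9238) = 0.2549
Bp-171: 25.49%, Bp-173: 74.51%.

25.49%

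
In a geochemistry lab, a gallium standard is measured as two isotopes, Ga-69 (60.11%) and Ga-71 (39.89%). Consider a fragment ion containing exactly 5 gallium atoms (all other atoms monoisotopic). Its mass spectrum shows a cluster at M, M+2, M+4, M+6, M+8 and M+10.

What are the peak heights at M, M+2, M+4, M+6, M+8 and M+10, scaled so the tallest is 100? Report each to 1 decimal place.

Expanding (0.6011 + 0.3989)^5:
P(M) = 0.6011^5 = 0.078475
P(M+2) = 5 × 0.6011^4 × 0.3989^1 = 0.260388
P(M+4) = 10 × 0.6011^3 × 0.3989^2 = 0.345596
P(M+6) = 10 × 0.6011^2 × 0.3989^3 = 0.229343
P(M+8) = 5 × 0.6011^1 × 0.3989^4 = 0.076098
P(M+10) = 0.3989^5 = 0.010100
The M+4 peak is largest (0.345596); scaling to 100 gives 22.7 : 75.3 : 100.0 : 66.4 : 22.0 : 2.9.

22.7 : 75.3 : 100.0 : 66.4 : 22.0 : 2.9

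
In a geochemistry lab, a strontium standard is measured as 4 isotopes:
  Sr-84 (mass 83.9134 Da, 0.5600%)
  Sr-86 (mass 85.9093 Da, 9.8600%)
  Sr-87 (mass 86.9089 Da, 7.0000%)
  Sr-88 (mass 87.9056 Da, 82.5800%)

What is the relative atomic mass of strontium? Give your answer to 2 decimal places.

Average mass = Σ (abundance × isotope mass) = 0.005600 × 83.9134 + 0.098600 × 85.9093 + 0.070000 × 86.9089 + 0.825800 × 87.9056
= 0.46992 + 8.47066 + 6.08362 + 72.59244 = 87.61664 Da

87.62 Da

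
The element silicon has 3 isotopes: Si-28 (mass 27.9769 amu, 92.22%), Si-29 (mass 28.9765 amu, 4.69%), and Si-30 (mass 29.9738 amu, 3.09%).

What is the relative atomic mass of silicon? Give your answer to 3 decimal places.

Average mass = Σ (abundance × isotope mass) = 0.9222 × 27.9769 + 0.0469 × 28.9765 + 0.0309 × 29.9738
= 25.80030 + 1.35900 + 0.92619 = 28.08549 amu

28.085 amu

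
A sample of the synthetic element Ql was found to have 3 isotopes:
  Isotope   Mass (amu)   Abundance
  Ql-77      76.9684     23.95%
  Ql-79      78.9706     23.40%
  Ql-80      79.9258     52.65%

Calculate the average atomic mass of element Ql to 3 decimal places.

Ar = Σ fᵢ·mᵢ = 0.2395 × 76.9684 + 0.2340 × 78.9706 + 0.5265 × 79.9258
= 18.43393 + 18.47912 + 42.08093 = 78.99398 amu

78.994 amu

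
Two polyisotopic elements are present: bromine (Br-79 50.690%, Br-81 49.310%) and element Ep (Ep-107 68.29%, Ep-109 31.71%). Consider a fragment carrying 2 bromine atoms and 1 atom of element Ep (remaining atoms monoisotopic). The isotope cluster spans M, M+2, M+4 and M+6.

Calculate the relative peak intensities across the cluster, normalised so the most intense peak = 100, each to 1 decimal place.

41.5 : 100.0 : 76.8 : 18.2

Bromine pattern (n=2): 0.25694761 : 0.49990478 : 0.24314761
Element Ep pattern (n=1): 0.6829 : 0.3171
Convolve the two distributions (both contribute in 2-u steps):
  M: 0.25694761×0.6829 = 0.175470
  M+2: 0.25694761×0.3171 + 0.49990478×0.6829 = 0.422863
  M+4: 0.49990478×0.3171 + 0.24314761×0.6829 = 0.324565
  M+6: 0.24314761×0.3171 = 0.077102
Scale to base peak (0.422863) = 100: 41.5 : 100.0 : 76.8 : 18.2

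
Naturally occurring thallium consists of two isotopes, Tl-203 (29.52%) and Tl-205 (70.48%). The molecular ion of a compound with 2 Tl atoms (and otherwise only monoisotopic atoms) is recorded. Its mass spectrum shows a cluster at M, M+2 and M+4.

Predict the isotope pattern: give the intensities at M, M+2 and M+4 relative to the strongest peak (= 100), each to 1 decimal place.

Expanding (0.2952 + 0.7048)^2:
P(M) = 0.2952^2 = 0.087143
P(M+2) = 2 × 0.2952^1 × 0.7048^1 = 0.416114
P(M+4) = 0.7048^2 = 0.496743
The M+4 peak is largest (0.496743); scaling to 100 gives 17.5 : 83.8 : 100.0.

17.5 : 83.8 : 100.0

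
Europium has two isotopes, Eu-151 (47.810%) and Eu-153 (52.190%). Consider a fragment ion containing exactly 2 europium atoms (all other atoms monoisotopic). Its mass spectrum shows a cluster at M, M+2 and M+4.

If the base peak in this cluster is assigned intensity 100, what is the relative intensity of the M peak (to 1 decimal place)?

45.8

(0.47810 + 0.52190)^2 gives M 0.2286, M+2 0.4990, M+4 0.2724; the largest is M+2.
P(M+2) = C(2,1) × 0.47810^1 × 0.52190^1 = 2 × 0.4781 × 0.5219 = 0.499041 (base)
P(M) = C(2,0) × 0.47810^2 × 0.52190^0 = 1 × 0.22857961 × 1.0000 = 0.228580
Relative intensity = 0.228580 / 0.499041 × 100 = 45.8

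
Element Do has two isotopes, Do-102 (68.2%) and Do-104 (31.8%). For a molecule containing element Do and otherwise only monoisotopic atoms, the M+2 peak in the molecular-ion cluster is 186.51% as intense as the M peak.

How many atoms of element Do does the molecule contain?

For n independent Do atoms, I(M+2)/I(M) = n · (abundance Do-104) / (abundance Do-102) = n · 0.318/0.682.
n = 1.8651 × 0.682/0.318 = 4.00 ≈ 4

4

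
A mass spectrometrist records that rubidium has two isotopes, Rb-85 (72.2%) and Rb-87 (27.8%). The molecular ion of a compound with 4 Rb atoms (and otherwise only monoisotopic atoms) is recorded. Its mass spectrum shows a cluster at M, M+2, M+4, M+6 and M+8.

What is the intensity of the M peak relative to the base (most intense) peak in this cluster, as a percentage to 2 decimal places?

(0.722 + 0.278)^4 gives M 0.2717, M+2 0.4185, M+4 0.2417, M+6 0.0620, M+8 0.0060; the largest is M+2.
P(M+2) = C(4,1) × 0.722^3 × 0.278^1 = 4 × 0.37636705 × 0.2780 = 0.418520 (base)
P(M) = C(4,0) × 0.722^4 × 0.278^0 = 1 × 0.27173701 × 1.0000 = 0.271737
Relative intensity = 0.271737 / 0.418520 × 100 = 64.93

64.93%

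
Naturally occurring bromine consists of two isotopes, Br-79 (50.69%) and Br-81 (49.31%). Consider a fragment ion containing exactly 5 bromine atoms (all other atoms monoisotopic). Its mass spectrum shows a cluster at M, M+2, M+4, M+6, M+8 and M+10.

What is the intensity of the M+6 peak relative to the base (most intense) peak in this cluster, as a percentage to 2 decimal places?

Binomial terms of (0.5069 + 0.4931)^5: M 0.0335, M+2 0.1628, M+4 0.3167, M+6 0.3081, M+8 0.1498, M+10 0.0292 → M+4 is the base peak.
P(M+4) = C(5,2) × 0.5069^3 × 0.4931^2 = 10 × 0.13024674 × 0.24314761 = 0.316692 (base)
P(M+6) = C(5,3) × 0.5069^2 × 0.4931^3 = 10 × 0.25694761 × 0.11989609 = 0.308070
Relative intensity = 0.308070 / 0.316692 × 100 = 97.28

97.28%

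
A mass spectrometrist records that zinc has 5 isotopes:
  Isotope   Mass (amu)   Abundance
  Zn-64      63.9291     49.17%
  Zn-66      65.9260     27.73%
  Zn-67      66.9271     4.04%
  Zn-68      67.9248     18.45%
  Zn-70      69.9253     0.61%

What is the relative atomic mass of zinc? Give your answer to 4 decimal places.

65.3777 amu

The abundance-weighted mean is 0.4917 × 63.9291 + 0.2773 × 65.9260 + 0.0404 × 66.9271 + 0.1845 × 67.9248 + 0.0061 × 69.9253
= 31.43394 + 18.28128 + 2.70385 + 12.53213 + 0.42654 = 65.37774 amu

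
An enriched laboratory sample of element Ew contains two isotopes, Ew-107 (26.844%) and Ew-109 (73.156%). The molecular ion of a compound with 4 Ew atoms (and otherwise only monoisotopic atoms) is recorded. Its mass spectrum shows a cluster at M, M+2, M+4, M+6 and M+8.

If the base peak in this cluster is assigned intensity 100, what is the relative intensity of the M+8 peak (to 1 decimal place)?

Term probabilities: M 0.0052, M+2 0.0566, M+4 0.2314, M+6 0.4204, M+8 0.2864. Base peak = M+6.
P(M+6) = C(4,3) × 0.26844^1 × 0.73156^3 = 4 × 0.26844 × 0.39151631 = 0.420395 (base)
P(M+8) = C(4,4) × 0.26844^0 × 0.73156^4 = 1 × 1.0000 × 0.28641767 = 0.286418
Relative intensity = 0.286418 / 0.420395 × 100 = 68.1

68.1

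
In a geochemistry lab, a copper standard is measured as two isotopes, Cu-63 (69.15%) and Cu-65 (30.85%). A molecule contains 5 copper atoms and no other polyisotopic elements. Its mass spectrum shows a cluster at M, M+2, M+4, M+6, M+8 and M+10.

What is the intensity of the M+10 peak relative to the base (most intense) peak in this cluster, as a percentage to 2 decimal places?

Term probabilities: M 0.1581, M+2 0.3527, M+4 0.3147, M+6 0.1404, M+8 0.0313, M+10 0.0028. Base peak = M+2.
P(M+2) = C(5,1) × 0.6915^4 × 0.3085^1 = 5 × 0.2286487 × 0.3085 = 0.352691 (base)
P(M+10) = C(5,5) × 0.6915^0 × 0.3085^5 = 1 × 1.0000 × 0.00279432 = 0.002794
Relative intensity = 0.002794 / 0.352691 × 100 = 0.79

0.79%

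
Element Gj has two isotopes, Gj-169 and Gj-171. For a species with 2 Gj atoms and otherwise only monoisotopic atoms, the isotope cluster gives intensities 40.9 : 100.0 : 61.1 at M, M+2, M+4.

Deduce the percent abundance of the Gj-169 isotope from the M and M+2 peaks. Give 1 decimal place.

45.0%

Write p for the Gj-169 fraction. I(M+2)/I(M) = [C(2,1)·p^1·(1−p)] / p^2 = 2·(1−p)/p = 100.0/40.9 = 2.4450
(1−p)/p = 2.4450/2 = 1.2225  ⇒  p = 1/(1 + 1.2225) = 0.4499
Gj-169: 45.0%, Gj-171: 55.0%.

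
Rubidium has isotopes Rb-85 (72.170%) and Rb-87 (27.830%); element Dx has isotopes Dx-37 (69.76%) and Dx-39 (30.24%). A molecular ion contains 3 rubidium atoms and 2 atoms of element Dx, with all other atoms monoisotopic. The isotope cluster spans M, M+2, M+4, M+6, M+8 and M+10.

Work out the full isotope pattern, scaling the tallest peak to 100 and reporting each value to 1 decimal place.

Rubidium pattern (n=3): 0.37589809 : 0.43485841 : 0.16768892 : 0.02155458
Element Dx pattern (n=2): 0.48664576 : 0.42190848 : 0.09144576
Convolve the two distributions (both contribute in 2-u steps):
  M: 0.37589809×0.48664576 = 0.182929
  M+2: 0.37589809×0.42190848 + 0.43485841×0.48664576 = 0.370217
  M+4: 0.37589809×0.09144576 + 0.43485841×0.42190848 + 0.16768892×0.48664576 = 0.299450
  M+6: 0.43485841×0.09144576 + 0.16768892×0.42190848 + 0.02155458×0.48664576 = 0.121005
  M+8: 0.16768892×0.09144576 + 0.02155458×0.42190848 = 0.024429
  M+10: 0.02155458×0.09144576 = 0.001971
Scale to base peak (0.370217) = 100: 49.4 : 100.0 : 80.9 : 32.7 : 6.6 : 0.5

49.4 : 100.0 : 80.9 : 32.7 : 6.6 : 0.5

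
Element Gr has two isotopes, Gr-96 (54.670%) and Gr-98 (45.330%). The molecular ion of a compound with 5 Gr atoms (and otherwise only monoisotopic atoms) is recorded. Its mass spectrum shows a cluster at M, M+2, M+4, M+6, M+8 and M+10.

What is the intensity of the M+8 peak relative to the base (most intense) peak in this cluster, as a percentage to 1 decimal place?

(0.54670 + 0.45330)^5 gives M 0.0488, M+2 0.2025, M+4 0.3358, M+6 0.2784, M+8 0.1154, M+10 0.0191; the largest is M+4.
P(M+4) = C(5,2) × 0.54670^3 × 0.45330^2 = 10 × 0.16339818 × 0.20548089 = 0.335752 (base)
P(M+8) = C(5,4) × 0.54670^1 × 0.45330^4 = 5 × 0.5467 × 0.0422224 = 0.115415
Relative intensity = 0.115415 / 0.335752 × 100 = 34.4

34.4%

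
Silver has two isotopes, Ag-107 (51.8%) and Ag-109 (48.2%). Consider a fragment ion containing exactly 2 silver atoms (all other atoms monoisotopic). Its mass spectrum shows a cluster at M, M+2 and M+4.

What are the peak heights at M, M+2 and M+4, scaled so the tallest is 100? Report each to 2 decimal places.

The 2 Ag atoms are independent, so intensities follow the terms of (0.518 + 0.482)^2.
P(M) = 0.518^2 = 0.268324
P(M+2) = 2 × 0.518^1 × 0.482^1 = 0.499352
P(M+4) = 0.482^2 = 0.232324
The M+2 peak is largest (0.499352); scaling to 100 gives 53.73 : 100.00 : 46.53.

53.73 : 100.00 : 46.53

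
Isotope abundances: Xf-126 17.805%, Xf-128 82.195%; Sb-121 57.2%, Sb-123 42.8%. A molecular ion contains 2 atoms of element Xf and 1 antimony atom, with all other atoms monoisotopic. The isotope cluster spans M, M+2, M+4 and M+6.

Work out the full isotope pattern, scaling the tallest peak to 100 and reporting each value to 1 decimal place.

Element Xf pattern (n=2): 0.0317018 : 0.29269639 : 0.6756018
Antimony pattern (n=1): 0.5720 : 0.4280
Convolve the two distributions (both contribute in 2-u steps):
  M: 0.0317018×0.5720 = 0.018133
  M+2: 0.0317018×0.4280 + 0.29269639×0.5720 = 0.180991
  M+4: 0.29269639×0.4280 + 0.6756018×0.5720 = 0.511718
  M+6: 0.6756018×0.4280 = 0.289158
Scale to base peak (0.511718) = 100: 3.5 : 35.4 : 100.0 : 56.5

3.5 : 35.4 : 100.0 : 56.5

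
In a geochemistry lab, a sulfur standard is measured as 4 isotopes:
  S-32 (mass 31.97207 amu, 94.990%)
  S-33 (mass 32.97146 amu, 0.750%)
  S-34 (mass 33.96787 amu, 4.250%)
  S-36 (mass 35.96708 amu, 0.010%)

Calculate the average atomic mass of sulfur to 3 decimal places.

32.065 amu

Average mass = Σ (abundance × isotope mass) = 0.94990 × 31.97207 + 0.00750 × 32.97146 + 0.04250 × 33.96787 + 0.00010 × 35.96708
= 30.370269 + 0.247286 + 1.443634 + 0.003597 = 32.064786 amu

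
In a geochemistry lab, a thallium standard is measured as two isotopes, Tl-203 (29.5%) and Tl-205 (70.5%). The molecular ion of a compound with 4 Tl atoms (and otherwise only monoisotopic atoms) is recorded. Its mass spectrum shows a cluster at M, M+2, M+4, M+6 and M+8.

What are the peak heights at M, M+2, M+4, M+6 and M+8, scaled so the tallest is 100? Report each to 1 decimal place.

Expanding (0.295 + 0.705)^4:
P(M) = 0.295^4 = 0.007573
P(M+2) = 4 × 0.295^3 × 0.705^1 = 0.072396
P(M+4) = 6 × 0.295^2 × 0.705^2 = 0.259522
P(M+6) = 4 × 0.295^1 × 0.705^3 = 0.413475
P(M+8) = 0.705^4 = 0.247034
The M+6 peak is largest (0.413475); scaling to 100 gives 1.8 : 17.5 : 62.8 : 100.0 : 59.7.

1.8 : 17.5 : 62.8 : 100.0 : 59.7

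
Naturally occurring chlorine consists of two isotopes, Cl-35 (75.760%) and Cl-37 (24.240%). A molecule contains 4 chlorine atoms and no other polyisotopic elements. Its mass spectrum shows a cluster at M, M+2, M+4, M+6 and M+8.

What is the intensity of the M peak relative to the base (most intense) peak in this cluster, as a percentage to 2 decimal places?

78.14%

(0.75760 + 0.24240)^4 gives M 0.3294, M+2 0.4216, M+4 0.2023, M+6 0.0432, M+8 0.0035; the largest is M+2.
P(M+2) = C(4,1) × 0.75760^3 × 0.24240^1 = 4 × 0.4348304 × 0.2424 = 0.421612 (base)
P(M) = C(4,0) × 0.75760^4 × 0.24240^0 = 1 × 0.32942751 × 1.0000 = 0.329428
Relative intensity = 0.329428 / 0.421612 × 100 = 78.14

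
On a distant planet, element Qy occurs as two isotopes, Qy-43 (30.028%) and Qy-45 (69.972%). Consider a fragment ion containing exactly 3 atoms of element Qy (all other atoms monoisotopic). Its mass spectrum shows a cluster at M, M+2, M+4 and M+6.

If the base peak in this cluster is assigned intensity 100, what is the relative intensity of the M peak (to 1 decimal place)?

(0.30028 + 0.69972)^3 gives M 0.0271, M+2 0.1893, M+4 0.4411, M+6 0.3426; the largest is M+4.
P(M+4) = C(3,2) × 0.30028^1 × 0.69972^2 = 3 × 0.30028 × 0.48960808 = 0.441059 (base)
P(M) = C(3,0) × 0.30028^3 × 0.69972^0 = 1 × 0.02707567 × 1.0000 = 0.027076
Relative intensity = 0.027076 / 0.441059 × 100 = 6.1

6.1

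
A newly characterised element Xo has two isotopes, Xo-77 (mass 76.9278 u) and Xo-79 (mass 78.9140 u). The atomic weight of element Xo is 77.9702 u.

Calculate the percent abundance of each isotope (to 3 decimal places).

Writing the weighted mean with unknown fraction x of Xo-77:
76.9278·x + 78.9140·(1 − x) = 77.9702
(76.9278 − 78.9140)·x = 77.9702 − 78.9140
x = -0.9438 / -1.9862 = 0.47518 → 47.518% Xo-77, 52.482% Xo-79.

Xo-77: 47.518%, Xo-79: 52.482%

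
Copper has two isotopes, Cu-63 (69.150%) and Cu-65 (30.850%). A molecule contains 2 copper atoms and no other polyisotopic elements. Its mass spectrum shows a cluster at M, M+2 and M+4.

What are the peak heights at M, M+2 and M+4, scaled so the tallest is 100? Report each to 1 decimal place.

100.0 : 89.2 : 19.9

Each Cu atom is independently Cu-63 (p = 0.69150) or Cu-65 (q = 0.30850); the cluster is the binomial expansion (p + q)^2.
P(M) = 0.69150^2 = 0.478172
P(M+2) = 2 × 0.69150^1 × 0.30850^1 = 0.426656
P(M+4) = 0.30850^2 = 0.095172
The M peak is largest (0.478172); scaling to 100 gives 100.0 : 89.2 : 19.9.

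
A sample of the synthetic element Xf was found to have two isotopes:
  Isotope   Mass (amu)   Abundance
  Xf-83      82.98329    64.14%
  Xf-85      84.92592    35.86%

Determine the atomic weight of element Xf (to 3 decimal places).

Average mass = Σ (abundance × isotope mass) = 0.6414 × 82.98329 + 0.3586 × 84.92592
= 53.225482 + 30.454435 = 83.679917 amu

83.680 amu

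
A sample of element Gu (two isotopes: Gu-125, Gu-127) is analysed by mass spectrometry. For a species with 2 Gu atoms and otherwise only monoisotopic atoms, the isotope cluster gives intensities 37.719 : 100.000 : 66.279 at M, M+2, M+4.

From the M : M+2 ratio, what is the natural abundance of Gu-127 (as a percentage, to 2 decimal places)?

Write p for the Gu-125 fraction. I(M+2)/I(M) = [C(2,1)·p^1·(1−p)] / p^2 = 2·(1−p)/p = 100.000/37.719 = 2.6512
(1−p)/p = 2.6512/2 = 1.3256  ⇒  p = 1/(1 + 1.3256) = 0.4300
Gu-125: 43.00%, Gu-127: 57.00%.

57.00%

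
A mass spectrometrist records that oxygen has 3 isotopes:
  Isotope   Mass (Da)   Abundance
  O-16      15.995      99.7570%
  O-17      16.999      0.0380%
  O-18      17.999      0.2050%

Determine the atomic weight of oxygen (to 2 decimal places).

Weight each isotope mass by its fractional abundance: 0.997570 × 15.995 + 0.000380 × 16.999 + 0.002050 × 17.999
= 15.9561 + 0.0065 + 0.0369 = 15.9995 Da

16.00 Da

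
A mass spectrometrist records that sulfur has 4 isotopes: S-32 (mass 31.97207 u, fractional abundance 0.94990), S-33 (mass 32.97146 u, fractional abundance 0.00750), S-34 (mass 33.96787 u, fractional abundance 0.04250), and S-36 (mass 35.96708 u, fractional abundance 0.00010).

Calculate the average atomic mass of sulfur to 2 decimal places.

32.06 u

Weight each isotope mass by its fractional abundance: 0.94990 × 31.97207 + 0.00750 × 32.97146 + 0.04250 × 33.96787 + 0.00010 × 35.96708
= 30.370269 + 0.247286 + 1.443634 + 0.003597 = 32.064786 u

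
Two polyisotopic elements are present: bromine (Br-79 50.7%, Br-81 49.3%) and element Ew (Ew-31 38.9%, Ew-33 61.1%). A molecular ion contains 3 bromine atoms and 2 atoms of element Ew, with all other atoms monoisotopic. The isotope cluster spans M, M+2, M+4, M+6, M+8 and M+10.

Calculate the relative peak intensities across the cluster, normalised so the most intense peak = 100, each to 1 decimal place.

Bromine pattern (n=3): 0.13032384 : 0.38017547 : 0.36967753 : 0.11982316
Element Ew pattern (n=2): 0.151321 : 0.475358 : 0.373321
Convolve the two distributions (both contribute in 2-u steps):
  M: 0.13032384×0.151321 = 0.019721
  M+2: 0.13032384×0.475358 + 0.38017547×0.151321 = 0.119479
  M+4: 0.13032384×0.373321 + 0.38017547×0.475358 + 0.36967753×0.151321 = 0.285312
  M+6: 0.38017547×0.373321 + 0.36967753×0.475358 + 0.11982316×0.151321 = 0.335788
  M+8: 0.36967753×0.373321 + 0.11982316×0.475358 = 0.194967
  M+10: 0.11982316×0.373321 = 0.044733
Scale to base peak (0.335788) = 100: 5.9 : 35.6 : 85.0 : 100.0 : 58.1 : 13.3

5.9 : 35.6 : 85.0 : 100.0 : 58.1 : 13.3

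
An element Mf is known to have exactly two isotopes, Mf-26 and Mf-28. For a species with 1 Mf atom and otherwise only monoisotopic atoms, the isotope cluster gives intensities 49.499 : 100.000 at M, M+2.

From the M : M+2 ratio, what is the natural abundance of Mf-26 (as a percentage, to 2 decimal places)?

33.11%

Write p for the Mf-26 fraction. I(M+2)/I(M) = [C(1,1)·p^0·(1−p)] / p^1 = 1·(1−p)/p = 100.000/49.499 = 2.0202
(1−p)/p = 2.0202/1 = 2.0202  ⇒  p = 1/(1 + 2.0202) = 0.3311
Mf-26: 33.11%, Mf-28: 66.89%.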